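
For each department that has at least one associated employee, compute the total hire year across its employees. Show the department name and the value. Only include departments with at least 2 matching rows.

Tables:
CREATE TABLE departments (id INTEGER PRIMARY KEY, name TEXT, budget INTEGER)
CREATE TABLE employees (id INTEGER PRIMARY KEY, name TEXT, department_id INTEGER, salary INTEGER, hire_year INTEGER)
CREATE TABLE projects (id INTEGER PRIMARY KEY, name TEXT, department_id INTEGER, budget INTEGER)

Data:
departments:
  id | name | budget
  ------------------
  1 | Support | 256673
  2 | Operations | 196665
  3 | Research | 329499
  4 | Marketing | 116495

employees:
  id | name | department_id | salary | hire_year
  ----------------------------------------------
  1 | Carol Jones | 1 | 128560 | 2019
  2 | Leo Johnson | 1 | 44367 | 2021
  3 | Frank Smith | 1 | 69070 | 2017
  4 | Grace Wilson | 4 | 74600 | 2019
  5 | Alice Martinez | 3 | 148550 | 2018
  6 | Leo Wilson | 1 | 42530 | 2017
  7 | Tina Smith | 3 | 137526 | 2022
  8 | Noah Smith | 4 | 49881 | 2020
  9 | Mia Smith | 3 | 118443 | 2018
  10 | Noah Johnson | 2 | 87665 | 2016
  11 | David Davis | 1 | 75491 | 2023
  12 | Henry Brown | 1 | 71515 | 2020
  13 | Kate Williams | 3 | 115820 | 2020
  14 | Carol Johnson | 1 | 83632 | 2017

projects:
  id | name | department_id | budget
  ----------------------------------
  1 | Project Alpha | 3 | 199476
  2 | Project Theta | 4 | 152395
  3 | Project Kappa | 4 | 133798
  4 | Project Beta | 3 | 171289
SELECT p.name, SUM(c.hire_year) AS sum_hire_year FROM employees c JOIN departments p ON c.department_id = p.id GROUP BY p.id, p.name HAVING COUNT(*) >= 2

Execution result:
name | sum_hire_year
Support | 14134
Research | 8078
Marketing | 4039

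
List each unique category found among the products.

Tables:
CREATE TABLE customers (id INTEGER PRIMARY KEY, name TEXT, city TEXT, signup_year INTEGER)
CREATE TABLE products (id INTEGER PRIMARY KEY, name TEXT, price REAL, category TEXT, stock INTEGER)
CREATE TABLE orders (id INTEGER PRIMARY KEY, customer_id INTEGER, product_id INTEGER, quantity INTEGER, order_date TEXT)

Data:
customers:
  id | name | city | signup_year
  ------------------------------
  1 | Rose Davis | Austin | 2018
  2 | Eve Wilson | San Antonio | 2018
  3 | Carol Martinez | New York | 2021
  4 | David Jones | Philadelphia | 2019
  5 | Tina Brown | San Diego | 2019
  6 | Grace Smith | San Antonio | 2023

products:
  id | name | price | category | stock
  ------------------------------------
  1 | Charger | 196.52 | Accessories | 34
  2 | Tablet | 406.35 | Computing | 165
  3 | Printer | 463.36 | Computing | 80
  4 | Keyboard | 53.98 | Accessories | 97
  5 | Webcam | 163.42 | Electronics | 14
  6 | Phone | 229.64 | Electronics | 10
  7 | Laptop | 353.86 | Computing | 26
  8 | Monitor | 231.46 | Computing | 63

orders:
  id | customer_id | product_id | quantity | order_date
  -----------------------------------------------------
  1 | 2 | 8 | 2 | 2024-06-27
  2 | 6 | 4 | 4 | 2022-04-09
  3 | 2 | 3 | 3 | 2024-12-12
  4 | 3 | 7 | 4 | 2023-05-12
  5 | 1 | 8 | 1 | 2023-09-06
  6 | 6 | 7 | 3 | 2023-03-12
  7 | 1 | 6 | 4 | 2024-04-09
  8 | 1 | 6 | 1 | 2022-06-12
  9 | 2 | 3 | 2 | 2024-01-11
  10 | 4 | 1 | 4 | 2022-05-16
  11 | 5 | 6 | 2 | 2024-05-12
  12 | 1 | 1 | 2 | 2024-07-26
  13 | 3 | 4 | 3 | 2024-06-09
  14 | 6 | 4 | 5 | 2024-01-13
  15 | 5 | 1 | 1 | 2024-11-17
SELECT DISTINCT category FROM products

Execution result:
category
Accessories
Computing
Electronics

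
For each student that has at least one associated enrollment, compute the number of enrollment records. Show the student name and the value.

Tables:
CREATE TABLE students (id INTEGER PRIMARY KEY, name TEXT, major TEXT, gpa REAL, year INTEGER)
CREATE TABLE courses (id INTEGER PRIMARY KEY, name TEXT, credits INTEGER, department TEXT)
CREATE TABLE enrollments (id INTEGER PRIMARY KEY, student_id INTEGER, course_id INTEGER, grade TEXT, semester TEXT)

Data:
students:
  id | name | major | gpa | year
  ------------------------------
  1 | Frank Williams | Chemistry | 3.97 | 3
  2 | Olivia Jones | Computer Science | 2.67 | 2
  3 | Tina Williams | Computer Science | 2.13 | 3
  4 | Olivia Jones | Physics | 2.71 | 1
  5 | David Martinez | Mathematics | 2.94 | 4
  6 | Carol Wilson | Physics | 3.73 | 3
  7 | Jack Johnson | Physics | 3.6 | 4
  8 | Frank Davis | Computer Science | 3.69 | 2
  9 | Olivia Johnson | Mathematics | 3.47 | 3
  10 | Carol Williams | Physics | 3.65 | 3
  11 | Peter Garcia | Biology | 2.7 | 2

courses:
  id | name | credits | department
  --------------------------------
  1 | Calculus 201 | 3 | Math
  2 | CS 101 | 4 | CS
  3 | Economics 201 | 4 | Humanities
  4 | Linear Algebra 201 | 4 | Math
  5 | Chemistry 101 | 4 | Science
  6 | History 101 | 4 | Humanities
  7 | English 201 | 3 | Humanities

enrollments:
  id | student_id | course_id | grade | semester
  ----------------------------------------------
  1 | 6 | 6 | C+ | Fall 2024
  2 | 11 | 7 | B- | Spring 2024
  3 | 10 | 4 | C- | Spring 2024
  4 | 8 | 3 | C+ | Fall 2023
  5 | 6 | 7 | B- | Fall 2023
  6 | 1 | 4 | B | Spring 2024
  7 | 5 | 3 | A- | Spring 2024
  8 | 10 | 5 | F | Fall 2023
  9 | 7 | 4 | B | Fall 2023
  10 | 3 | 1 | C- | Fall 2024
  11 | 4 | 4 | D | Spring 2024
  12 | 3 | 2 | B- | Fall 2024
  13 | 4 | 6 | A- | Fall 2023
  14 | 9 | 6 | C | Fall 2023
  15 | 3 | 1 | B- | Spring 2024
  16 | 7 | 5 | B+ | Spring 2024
SELECT p.name, COUNT(*) AS n FROM enrollments c JOIN students p ON c.student_id = p.id GROUP BY p.id, p.name

Execution result:
name | n
Frank Williams | 1
Tina Williams | 3
Olivia Jones | 2
David Martinez | 1
Carol Wilson | 2
Jack Johnson | 2
Frank Davis | 1
Olivia Johnson | 1
Carol Williams | 2
Peter Garcia | 1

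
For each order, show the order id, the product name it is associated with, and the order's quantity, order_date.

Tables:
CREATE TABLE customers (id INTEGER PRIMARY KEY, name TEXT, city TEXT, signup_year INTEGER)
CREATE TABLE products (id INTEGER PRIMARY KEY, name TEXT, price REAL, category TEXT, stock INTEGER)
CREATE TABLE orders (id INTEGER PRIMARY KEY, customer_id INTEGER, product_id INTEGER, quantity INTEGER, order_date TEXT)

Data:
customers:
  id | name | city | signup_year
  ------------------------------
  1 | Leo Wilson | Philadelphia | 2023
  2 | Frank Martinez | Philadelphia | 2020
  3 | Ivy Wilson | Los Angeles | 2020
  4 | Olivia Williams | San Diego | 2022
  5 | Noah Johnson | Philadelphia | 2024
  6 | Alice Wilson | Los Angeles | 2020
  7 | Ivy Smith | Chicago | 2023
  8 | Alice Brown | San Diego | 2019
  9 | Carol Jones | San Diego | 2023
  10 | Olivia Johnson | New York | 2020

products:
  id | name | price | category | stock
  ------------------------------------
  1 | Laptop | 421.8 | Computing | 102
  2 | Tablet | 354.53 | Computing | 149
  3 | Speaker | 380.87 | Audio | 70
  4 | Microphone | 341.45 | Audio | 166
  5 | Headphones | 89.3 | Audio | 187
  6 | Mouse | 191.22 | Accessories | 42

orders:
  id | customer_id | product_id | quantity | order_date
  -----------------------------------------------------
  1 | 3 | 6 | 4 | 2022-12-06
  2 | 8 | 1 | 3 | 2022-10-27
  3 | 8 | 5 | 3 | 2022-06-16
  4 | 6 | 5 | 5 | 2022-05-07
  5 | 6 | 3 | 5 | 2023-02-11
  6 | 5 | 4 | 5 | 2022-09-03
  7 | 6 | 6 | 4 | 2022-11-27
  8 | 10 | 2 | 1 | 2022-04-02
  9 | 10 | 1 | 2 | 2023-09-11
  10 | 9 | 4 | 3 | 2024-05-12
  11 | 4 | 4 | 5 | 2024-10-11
SELECT c.id, p.name AS product, c.quantity, c.order_date FROM orders c JOIN products p ON c.product_id = p.id

Execution result:
id | product | quantity | order_date
1 | Mouse | 4 | 2022-12-06
2 | Laptop | 3 | 2022-10-27
3 | Headphones | 3 | 2022-06-16
4 | Headphones | 5 | 2022-05-07
5 | Speaker | 5 | 2023-02-11
6 | Microphone | 5 | 2022-09-03
7 | Mouse | 4 | 2022-11-27
8 | Tablet | 1 | 2022-04-02
9 | Laptop | 2 | 2023-09-11
10 | Microphone | 3 | 2024-05-12
11 | Microphone | 5 | 2024-10-11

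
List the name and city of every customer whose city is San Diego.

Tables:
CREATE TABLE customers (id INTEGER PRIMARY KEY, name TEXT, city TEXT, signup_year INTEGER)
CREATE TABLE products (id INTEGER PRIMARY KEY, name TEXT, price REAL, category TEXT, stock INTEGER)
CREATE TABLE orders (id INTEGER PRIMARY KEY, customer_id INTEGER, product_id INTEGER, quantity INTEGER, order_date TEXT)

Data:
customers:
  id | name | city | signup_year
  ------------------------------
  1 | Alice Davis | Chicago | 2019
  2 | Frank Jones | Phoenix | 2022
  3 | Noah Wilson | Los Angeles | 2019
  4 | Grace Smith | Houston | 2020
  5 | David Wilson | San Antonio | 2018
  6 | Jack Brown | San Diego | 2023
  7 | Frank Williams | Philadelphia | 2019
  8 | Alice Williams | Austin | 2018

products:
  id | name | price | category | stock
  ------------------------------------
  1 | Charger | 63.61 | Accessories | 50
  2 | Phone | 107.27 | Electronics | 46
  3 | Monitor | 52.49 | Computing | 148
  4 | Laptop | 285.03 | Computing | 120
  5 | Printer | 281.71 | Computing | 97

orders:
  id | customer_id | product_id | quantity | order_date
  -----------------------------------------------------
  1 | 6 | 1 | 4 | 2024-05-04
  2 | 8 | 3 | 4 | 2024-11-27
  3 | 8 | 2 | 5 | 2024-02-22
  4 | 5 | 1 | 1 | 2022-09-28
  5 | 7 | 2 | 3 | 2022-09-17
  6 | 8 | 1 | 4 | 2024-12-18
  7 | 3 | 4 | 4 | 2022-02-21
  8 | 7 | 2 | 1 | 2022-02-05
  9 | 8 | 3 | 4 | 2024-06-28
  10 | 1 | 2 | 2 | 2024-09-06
SELECT name, city FROM customers WHERE city = 'San Diego'

Execution result:
name | city
Jack Brown | San Diego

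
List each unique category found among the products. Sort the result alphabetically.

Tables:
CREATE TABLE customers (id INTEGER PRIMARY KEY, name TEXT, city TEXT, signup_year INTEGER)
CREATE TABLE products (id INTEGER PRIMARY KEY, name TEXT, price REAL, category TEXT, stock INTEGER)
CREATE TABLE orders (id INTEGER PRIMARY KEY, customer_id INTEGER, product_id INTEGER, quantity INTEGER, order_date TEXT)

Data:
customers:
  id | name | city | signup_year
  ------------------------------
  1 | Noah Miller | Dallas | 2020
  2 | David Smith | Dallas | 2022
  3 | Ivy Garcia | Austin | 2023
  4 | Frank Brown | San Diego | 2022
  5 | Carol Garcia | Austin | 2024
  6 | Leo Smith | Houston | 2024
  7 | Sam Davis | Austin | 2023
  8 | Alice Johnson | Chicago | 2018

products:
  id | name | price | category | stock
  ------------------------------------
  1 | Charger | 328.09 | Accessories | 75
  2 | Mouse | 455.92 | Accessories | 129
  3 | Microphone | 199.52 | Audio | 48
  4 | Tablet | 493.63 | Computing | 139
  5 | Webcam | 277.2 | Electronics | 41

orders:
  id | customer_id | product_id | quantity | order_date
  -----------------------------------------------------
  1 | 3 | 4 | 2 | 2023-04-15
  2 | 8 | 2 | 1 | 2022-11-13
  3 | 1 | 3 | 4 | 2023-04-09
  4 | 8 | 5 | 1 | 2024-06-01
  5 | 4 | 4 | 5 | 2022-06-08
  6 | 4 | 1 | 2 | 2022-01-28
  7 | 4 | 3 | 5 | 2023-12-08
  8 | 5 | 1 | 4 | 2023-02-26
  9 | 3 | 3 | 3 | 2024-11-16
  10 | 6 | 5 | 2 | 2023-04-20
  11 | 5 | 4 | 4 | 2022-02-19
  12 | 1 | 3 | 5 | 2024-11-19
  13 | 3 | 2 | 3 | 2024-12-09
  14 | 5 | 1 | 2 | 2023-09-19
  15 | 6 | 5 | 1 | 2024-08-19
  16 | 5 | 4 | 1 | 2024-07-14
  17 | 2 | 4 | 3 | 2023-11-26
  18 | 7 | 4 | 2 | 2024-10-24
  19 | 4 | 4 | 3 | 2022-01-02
SELECT DISTINCT category FROM products ORDER BY category

Execution result:
category
Accessories
Audio
Computing
Electronics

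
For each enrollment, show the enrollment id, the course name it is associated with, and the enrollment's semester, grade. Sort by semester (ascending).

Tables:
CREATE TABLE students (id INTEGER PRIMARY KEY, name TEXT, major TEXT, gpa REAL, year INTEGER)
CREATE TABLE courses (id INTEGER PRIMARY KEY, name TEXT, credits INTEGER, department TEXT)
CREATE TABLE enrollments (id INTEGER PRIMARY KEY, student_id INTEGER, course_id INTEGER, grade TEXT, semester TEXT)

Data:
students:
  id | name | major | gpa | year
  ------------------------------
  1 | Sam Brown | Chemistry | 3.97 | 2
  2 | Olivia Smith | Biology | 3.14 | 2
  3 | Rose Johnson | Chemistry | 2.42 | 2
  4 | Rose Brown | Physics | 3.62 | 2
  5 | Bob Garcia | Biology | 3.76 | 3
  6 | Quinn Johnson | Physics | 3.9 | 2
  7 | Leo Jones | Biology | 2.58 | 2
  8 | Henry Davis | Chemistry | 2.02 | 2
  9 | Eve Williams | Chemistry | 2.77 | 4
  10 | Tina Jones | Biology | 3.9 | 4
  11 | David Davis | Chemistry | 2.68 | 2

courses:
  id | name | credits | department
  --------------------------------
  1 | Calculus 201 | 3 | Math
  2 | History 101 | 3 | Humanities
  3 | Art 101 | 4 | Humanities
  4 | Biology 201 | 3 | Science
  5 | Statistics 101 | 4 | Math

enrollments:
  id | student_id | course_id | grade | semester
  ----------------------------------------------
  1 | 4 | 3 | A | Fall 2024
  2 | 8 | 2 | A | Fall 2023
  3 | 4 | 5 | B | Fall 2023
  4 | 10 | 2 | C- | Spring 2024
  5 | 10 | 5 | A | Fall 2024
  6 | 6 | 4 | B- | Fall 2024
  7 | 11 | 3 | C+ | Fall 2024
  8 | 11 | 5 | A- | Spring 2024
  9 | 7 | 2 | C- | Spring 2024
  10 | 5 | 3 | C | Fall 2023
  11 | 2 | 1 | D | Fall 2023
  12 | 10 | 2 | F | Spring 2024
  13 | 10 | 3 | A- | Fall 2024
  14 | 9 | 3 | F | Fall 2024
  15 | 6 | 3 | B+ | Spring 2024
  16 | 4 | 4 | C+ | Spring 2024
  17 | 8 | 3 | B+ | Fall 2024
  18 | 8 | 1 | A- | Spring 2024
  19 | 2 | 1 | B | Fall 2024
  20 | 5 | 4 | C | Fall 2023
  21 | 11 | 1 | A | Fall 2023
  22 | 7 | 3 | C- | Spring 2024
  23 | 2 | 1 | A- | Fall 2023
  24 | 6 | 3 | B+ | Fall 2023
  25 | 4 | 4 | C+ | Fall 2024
SELECT c.id, p.name AS course, c.semester, c.grade FROM enrollments c JOIN courses p ON c.course_id = p.id ORDER BY c.semester ASC

Execution result:
id | course | semester | grade
2 | History 101 | Fall 2023 | A
3 | Statistics 101 | Fall 2023 | B
10 | Art 101 | Fall 2023 | C
11 | Calculus 201 | Fall 2023 | D
20 | Biology 201 | Fall 2023 | C
21 | Calculus 201 | Fall 2023 | A
23 | Calculus 201 | Fall 2023 | A-
24 | Art 101 | Fall 2023 | B+
1 | Art 101 | Fall 2024 | A
5 | Statistics 101 | Fall 2024 | A
6 | Biology 201 | Fall 2024 | B-
7 | Art 101 | Fall 2024 | C+
13 | Art 101 | Fall 2024 | A-
14 | Art 101 | Fall 2024 | F
17 | Art 101 | Fall 2024 | B+
19 | Calculus 201 | Fall 2024 | B
25 | Biology 201 | Fall 2024 | C+
4 | History 101 | Spring 2024 | C-
8 | Statistics 101 | Spring 2024 | A-
9 | History 101 | Spring 2024 | C-
12 | History 101 | Spring 2024 | F
15 | Art 101 | Spring 2024 | B+
16 | Biology 201 | Spring 2024 | C+
18 | Calculus 201 | Spring 2024 | A-
22 | Art 101 | Spring 2024 | C-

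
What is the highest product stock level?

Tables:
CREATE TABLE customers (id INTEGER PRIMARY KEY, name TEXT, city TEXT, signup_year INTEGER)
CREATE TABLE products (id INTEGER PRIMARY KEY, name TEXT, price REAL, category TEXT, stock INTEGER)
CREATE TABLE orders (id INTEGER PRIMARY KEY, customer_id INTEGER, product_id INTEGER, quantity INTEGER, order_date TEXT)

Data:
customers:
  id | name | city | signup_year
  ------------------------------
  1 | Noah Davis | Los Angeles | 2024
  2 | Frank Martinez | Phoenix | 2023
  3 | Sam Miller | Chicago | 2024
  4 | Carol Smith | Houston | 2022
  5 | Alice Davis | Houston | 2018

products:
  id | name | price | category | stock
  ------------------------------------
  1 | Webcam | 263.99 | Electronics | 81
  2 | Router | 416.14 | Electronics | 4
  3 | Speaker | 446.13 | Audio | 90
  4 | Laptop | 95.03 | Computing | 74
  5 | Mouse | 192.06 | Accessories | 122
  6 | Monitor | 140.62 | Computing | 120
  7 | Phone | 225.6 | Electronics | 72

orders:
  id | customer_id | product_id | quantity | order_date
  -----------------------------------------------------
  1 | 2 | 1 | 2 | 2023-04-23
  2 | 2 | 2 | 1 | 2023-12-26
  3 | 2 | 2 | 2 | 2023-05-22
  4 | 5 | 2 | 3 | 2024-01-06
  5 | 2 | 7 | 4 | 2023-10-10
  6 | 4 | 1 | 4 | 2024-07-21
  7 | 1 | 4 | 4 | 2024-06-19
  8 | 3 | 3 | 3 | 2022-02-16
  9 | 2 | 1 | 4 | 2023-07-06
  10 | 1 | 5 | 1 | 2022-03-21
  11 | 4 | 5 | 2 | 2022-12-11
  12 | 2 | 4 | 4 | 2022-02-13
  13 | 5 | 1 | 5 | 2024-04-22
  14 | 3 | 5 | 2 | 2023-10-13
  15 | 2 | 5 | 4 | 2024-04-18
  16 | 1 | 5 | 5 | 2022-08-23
SELECT MAX(stock) FROM products

Execution result:
122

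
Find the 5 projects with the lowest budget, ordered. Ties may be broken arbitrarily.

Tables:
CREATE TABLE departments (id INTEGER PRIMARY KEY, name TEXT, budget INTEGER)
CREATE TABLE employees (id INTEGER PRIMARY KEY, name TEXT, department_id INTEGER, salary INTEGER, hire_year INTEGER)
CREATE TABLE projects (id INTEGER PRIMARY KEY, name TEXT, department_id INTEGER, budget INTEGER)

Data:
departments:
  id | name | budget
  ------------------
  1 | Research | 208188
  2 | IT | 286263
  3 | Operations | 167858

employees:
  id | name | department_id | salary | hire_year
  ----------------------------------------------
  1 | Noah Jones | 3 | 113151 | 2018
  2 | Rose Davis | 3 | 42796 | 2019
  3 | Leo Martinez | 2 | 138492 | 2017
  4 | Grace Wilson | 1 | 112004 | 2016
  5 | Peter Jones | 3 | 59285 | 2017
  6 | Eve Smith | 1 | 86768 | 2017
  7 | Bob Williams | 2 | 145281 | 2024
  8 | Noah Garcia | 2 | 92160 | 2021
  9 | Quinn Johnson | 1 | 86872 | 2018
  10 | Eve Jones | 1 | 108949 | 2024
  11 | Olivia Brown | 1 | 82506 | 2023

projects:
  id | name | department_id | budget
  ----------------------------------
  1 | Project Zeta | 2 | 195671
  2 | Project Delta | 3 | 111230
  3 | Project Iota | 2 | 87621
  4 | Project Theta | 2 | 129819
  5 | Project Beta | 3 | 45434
SELECT name, budget FROM projects ORDER BY budget ASC LIMIT 5

Execution result:
name | budget
Project Beta | 45434
Project Iota | 87621
Project Delta | 111230
Project Theta | 129819
Project Zeta | 195671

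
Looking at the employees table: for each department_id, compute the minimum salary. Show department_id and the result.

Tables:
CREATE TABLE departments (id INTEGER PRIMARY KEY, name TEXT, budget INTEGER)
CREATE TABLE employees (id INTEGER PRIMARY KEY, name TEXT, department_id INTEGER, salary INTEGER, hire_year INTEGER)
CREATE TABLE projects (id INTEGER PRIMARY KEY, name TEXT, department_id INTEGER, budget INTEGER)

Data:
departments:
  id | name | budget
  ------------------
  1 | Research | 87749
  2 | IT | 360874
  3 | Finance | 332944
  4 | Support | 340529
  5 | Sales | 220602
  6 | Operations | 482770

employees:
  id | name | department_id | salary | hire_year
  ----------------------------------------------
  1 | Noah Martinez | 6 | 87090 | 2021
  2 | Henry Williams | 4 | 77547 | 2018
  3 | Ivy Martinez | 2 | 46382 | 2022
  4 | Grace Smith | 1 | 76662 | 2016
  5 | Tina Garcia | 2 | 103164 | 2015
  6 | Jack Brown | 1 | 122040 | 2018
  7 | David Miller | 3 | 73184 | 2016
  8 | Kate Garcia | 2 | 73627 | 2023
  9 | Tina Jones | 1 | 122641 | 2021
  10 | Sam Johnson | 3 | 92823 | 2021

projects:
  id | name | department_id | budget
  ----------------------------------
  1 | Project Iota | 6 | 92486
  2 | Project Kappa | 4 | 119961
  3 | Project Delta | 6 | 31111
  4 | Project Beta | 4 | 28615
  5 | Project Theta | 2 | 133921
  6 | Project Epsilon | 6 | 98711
SELECT department_id, MIN(salary) AS min_salary FROM employees GROUP BY department_id

Execution result:
department_id | min_salary
1 | 76662
2 | 46382
3 | 73184
4 | 77547
6 | 87090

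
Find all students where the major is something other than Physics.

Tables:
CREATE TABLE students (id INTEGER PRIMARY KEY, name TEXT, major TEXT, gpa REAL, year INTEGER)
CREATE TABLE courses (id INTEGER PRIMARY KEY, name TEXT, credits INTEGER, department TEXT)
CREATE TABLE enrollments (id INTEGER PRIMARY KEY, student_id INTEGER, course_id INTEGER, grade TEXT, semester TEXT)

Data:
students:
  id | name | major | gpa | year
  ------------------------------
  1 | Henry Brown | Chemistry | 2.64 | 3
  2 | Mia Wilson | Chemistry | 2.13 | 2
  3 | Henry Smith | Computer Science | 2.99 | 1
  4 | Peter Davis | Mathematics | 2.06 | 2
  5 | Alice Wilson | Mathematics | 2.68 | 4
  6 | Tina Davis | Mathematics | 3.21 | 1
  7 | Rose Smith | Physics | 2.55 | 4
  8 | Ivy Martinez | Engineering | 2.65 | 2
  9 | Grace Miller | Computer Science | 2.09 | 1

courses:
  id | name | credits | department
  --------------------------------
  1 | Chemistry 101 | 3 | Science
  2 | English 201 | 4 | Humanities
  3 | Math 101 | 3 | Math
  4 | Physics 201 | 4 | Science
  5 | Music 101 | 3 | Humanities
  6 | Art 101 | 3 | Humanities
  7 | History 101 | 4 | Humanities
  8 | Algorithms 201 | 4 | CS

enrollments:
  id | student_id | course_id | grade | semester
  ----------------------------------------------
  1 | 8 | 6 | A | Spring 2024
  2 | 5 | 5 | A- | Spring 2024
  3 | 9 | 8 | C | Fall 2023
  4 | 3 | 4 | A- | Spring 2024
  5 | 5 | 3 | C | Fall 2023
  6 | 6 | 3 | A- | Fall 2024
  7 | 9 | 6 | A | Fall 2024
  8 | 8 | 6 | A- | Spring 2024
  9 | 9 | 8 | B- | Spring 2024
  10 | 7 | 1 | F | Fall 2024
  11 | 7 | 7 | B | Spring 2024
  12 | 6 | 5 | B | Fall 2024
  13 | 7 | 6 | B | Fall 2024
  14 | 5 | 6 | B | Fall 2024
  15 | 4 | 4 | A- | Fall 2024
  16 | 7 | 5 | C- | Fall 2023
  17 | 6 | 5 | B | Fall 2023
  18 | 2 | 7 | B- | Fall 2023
SELECT name, major FROM students WHERE major <> 'Physics'

Execution result:
name | major
Henry Brown | Chemistry
Mia Wilson | Chemistry
Henry Smith | Computer Science
Peter Davis | Mathematics
Alice Wilson | Mathematics
Tina Davis | Mathematics
Ivy Martinez | Engineering
Grace Miller | Computer Science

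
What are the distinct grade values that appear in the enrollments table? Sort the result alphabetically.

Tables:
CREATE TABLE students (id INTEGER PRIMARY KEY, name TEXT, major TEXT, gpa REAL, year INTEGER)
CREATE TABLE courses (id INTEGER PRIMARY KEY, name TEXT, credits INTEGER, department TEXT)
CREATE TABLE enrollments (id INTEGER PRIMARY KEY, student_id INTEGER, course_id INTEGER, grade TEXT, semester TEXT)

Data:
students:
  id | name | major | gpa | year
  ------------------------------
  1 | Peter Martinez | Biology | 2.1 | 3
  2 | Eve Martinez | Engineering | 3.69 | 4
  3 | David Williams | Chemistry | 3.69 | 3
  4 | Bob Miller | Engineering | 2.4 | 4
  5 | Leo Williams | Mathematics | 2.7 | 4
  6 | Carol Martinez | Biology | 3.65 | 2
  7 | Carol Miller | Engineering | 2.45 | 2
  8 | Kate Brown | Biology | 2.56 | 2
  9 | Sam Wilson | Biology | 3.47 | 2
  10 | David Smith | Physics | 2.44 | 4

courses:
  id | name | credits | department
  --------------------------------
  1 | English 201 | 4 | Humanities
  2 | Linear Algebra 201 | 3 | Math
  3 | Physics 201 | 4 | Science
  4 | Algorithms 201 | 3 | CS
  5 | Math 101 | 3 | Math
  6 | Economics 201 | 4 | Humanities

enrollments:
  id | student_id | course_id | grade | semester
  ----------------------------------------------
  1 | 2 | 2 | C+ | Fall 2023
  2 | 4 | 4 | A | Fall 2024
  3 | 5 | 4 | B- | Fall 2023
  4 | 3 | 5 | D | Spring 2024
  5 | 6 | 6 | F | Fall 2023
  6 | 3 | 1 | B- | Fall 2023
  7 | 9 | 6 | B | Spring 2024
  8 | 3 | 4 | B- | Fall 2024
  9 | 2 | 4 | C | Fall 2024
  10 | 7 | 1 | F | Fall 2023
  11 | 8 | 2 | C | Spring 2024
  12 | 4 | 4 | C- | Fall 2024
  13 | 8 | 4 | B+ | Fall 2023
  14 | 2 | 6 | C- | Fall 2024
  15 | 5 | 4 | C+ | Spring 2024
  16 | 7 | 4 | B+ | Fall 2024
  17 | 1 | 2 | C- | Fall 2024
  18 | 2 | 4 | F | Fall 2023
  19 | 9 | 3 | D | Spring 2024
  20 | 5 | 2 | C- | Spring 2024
SELECT DISTINCT grade FROM enrollments ORDER BY grade

Execution result:
grade
A
B
B+
B-
C
C+
C-
D
F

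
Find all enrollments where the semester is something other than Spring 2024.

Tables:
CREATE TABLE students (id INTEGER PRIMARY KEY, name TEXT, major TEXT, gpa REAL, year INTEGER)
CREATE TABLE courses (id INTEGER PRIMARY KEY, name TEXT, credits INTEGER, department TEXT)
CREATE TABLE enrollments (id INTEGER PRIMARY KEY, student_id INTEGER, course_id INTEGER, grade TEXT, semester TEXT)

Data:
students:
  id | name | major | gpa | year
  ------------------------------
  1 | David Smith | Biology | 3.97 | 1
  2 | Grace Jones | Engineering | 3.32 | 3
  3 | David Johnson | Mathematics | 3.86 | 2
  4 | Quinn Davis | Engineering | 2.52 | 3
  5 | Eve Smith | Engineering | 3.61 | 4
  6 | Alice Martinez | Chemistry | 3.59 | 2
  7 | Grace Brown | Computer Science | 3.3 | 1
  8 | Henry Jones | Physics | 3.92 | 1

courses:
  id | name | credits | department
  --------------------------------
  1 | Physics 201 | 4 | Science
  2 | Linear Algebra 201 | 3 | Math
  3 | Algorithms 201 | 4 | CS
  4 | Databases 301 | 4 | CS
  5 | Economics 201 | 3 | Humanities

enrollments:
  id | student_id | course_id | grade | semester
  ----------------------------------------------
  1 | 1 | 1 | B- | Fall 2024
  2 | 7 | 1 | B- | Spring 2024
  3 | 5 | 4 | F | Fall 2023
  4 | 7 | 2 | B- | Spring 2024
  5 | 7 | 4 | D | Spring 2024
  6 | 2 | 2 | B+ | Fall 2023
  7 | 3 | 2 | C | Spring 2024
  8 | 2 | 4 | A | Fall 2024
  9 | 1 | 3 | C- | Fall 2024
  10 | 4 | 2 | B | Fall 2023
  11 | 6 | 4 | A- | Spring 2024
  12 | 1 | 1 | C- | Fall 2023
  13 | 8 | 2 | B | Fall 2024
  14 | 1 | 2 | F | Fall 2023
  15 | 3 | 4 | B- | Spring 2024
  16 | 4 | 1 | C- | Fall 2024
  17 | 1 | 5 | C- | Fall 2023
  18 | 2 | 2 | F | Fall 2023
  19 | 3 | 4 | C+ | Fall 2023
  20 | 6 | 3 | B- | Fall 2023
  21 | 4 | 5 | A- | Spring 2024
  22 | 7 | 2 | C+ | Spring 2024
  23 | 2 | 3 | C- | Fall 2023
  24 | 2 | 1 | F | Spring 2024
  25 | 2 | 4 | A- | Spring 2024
SELECT id, semester FROM enrollments WHERE semester <> 'Spring 2024'

Execution result:
id | semester
1 | Fall 2024
3 | Fall 2023
6 | Fall 2023
8 | Fall 2024
9 | Fall 2024
10 | Fall 2023
12 | Fall 2023
13 | Fall 2024
14 | Fall 2023
16 | Fall 2024
17 | Fall 2023
18 | Fall 2023
19 | Fall 2023
20 | Fall 2023
23 | Fall 2023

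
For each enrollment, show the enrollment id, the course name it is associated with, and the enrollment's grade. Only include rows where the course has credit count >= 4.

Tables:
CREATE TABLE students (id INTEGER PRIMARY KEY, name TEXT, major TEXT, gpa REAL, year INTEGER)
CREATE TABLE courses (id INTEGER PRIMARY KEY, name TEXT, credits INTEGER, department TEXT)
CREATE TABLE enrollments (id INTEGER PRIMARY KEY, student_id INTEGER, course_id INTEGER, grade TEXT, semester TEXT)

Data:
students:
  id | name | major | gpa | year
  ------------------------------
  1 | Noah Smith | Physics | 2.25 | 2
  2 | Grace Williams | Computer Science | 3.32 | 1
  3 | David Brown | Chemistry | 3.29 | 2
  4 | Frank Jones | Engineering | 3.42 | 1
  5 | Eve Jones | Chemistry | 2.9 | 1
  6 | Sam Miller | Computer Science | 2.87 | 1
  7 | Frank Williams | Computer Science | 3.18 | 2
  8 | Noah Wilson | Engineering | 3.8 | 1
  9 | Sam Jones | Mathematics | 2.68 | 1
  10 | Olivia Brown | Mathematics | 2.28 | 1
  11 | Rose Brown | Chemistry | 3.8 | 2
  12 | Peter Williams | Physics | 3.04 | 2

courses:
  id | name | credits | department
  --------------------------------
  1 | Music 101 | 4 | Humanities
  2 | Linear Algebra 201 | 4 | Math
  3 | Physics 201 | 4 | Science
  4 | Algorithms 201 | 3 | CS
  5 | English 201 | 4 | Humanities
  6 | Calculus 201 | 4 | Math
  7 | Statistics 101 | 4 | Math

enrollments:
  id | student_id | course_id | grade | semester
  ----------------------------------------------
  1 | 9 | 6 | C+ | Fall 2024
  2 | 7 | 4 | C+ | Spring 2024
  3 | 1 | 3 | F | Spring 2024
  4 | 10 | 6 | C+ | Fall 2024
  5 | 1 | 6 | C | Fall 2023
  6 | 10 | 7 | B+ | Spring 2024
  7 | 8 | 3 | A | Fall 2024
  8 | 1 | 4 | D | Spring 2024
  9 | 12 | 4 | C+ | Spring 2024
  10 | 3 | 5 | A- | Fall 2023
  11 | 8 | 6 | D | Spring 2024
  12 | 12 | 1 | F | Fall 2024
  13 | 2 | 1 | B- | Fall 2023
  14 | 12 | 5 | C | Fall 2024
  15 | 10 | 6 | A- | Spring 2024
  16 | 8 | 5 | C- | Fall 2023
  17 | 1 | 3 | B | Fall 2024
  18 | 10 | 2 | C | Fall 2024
SELECT c.id, p.name AS course, c.grade FROM enrollments c JOIN courses p ON c.course_id = p.id WHERE p.credits >= 4

Execution result:
id | course | grade
1 | Calculus 201 | C+
3 | Physics 201 | F
4 | Calculus 201 | C+
5 | Calculus 201 | C
6 | Statistics 101 | B+
7 | Physics 201 | A
10 | English 201 | A-
11 | Calculus 201 | D
12 | Music 101 | F
13 | Music 101 | B-
14 | English 201 | C
15 | Calculus 201 | A-
16 | English 201 | C-
17 | Physics 201 | B
18 | Linear Algebra 201 | C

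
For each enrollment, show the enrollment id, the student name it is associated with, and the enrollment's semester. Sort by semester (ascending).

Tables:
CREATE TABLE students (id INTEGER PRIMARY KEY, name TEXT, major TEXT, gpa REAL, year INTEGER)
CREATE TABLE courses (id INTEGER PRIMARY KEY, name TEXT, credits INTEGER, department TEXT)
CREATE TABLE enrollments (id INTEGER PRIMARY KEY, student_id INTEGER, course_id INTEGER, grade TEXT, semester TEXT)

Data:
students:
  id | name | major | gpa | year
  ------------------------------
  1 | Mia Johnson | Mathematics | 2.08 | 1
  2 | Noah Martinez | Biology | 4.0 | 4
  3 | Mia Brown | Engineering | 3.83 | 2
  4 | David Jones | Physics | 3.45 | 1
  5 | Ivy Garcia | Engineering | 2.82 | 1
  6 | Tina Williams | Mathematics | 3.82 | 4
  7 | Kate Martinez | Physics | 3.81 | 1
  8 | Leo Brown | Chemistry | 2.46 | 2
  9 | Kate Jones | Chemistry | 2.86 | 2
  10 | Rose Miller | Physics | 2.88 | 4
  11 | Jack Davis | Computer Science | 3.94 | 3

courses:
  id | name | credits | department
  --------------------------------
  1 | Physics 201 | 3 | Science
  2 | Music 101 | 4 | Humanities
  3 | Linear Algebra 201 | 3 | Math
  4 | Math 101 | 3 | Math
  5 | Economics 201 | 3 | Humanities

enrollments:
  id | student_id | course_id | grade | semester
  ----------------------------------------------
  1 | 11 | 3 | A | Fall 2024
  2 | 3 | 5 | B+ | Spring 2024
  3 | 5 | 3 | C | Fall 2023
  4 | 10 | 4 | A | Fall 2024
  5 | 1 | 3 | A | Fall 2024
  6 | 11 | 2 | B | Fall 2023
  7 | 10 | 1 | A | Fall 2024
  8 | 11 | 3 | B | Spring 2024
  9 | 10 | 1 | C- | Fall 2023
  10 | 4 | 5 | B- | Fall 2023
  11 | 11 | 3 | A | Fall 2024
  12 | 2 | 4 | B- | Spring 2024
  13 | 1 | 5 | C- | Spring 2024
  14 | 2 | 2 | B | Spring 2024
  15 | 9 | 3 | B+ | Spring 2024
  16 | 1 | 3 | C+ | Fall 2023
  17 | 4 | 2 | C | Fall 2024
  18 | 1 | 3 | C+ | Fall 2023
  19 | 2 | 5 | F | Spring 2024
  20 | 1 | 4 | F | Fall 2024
SELECT c.id, p.name AS student, c.semester FROM enrollments c JOIN students p ON c.student_id = p.id ORDER BY c.semester ASC

Execution result:
id | student | semester
3 | Ivy Garcia | Fall 2023
6 | Jack Davis | Fall 2023
9 | Rose Miller | Fall 2023
10 | David Jones | Fall 2023
16 | Mia Johnson | Fall 2023
18 | Mia Johnson | Fall 2023
1 | Jack Davis | Fall 2024
4 | Rose Miller | Fall 2024
5 | Mia Johnson | Fall 2024
7 | Rose Miller | Fall 2024
11 | Jack Davis | Fall 2024
17 | David Jones | Fall 2024
20 | Mia Johnson | Fall 2024
2 | Mia Brown | Spring 2024
8 | Jack Davis | Spring 2024
12 | Noah Martinez | Spring 2024
13 | Mia Johnson | Spring 2024
14 | Noah Martinez | Spring 2024
15 | Kate Jones | Spring 2024
19 | Noah Martinez | Spring 2024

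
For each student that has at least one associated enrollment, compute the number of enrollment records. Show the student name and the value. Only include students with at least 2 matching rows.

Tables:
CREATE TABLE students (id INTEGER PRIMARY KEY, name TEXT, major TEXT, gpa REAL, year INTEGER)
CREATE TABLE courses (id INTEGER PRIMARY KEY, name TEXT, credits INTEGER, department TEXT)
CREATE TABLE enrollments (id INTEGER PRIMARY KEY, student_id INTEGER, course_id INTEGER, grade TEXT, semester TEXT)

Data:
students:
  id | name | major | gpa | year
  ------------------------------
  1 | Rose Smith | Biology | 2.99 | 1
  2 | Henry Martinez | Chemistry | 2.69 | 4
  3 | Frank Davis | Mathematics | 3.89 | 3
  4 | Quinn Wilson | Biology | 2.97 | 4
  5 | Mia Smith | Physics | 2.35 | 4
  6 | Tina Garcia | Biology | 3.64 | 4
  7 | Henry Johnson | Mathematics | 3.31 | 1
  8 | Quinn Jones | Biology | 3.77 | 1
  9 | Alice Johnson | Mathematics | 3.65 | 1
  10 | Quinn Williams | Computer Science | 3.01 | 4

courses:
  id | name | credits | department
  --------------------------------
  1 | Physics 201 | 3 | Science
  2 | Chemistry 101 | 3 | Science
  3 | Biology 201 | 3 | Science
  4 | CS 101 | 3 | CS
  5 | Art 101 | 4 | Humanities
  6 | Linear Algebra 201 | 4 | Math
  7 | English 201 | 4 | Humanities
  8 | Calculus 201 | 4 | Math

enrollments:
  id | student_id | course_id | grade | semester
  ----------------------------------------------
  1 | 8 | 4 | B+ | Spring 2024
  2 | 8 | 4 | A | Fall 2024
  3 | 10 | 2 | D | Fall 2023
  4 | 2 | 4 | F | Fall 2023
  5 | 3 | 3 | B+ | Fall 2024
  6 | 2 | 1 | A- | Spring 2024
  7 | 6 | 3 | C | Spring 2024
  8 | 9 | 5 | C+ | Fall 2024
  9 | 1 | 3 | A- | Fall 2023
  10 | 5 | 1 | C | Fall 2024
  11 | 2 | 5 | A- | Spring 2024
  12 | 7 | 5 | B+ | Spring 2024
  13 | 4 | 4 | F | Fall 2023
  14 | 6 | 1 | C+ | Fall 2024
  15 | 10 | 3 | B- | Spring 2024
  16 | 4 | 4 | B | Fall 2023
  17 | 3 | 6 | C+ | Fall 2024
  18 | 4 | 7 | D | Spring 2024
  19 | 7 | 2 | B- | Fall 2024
SELECT p.name, COUNT(*) AS n FROM enrollments c JOIN students p ON c.student_id = p.id GROUP BY p.id, p.name HAVING COUNT(*) >= 2

Execution result:
name | n
Henry Martinez | 3
Frank Davis | 2
Quinn Wilson | 3
Tina Garcia | 2
Henry Johnson | 2
Quinn Jones | 2
Quinn Williams | 2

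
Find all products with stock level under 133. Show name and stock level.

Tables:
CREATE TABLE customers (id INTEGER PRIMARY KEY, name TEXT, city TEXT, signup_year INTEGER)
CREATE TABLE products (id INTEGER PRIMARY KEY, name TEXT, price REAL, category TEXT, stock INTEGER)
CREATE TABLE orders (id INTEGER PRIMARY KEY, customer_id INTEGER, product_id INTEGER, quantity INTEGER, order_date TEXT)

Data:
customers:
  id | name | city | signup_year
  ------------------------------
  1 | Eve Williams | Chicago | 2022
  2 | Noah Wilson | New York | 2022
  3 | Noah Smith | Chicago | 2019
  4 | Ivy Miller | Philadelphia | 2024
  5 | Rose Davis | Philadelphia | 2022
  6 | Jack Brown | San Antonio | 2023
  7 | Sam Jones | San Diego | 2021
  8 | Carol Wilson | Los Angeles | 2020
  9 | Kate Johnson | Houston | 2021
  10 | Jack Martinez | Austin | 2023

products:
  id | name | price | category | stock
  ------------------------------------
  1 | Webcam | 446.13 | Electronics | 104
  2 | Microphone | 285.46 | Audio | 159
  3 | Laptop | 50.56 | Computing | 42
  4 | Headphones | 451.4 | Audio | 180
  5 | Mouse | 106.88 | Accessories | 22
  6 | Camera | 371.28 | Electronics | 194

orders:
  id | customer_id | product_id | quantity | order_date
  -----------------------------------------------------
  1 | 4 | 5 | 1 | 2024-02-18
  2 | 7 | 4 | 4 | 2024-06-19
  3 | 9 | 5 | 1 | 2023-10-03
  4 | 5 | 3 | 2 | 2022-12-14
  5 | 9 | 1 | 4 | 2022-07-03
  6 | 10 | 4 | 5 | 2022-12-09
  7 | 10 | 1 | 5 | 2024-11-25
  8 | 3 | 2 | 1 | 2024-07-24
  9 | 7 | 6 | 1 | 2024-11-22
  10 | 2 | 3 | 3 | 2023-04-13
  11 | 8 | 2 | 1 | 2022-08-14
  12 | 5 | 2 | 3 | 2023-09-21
SELECT name, stock FROM products WHERE stock < 133

Execution result:
name | stock
Webcam | 104
Laptop | 42
Mouse | 22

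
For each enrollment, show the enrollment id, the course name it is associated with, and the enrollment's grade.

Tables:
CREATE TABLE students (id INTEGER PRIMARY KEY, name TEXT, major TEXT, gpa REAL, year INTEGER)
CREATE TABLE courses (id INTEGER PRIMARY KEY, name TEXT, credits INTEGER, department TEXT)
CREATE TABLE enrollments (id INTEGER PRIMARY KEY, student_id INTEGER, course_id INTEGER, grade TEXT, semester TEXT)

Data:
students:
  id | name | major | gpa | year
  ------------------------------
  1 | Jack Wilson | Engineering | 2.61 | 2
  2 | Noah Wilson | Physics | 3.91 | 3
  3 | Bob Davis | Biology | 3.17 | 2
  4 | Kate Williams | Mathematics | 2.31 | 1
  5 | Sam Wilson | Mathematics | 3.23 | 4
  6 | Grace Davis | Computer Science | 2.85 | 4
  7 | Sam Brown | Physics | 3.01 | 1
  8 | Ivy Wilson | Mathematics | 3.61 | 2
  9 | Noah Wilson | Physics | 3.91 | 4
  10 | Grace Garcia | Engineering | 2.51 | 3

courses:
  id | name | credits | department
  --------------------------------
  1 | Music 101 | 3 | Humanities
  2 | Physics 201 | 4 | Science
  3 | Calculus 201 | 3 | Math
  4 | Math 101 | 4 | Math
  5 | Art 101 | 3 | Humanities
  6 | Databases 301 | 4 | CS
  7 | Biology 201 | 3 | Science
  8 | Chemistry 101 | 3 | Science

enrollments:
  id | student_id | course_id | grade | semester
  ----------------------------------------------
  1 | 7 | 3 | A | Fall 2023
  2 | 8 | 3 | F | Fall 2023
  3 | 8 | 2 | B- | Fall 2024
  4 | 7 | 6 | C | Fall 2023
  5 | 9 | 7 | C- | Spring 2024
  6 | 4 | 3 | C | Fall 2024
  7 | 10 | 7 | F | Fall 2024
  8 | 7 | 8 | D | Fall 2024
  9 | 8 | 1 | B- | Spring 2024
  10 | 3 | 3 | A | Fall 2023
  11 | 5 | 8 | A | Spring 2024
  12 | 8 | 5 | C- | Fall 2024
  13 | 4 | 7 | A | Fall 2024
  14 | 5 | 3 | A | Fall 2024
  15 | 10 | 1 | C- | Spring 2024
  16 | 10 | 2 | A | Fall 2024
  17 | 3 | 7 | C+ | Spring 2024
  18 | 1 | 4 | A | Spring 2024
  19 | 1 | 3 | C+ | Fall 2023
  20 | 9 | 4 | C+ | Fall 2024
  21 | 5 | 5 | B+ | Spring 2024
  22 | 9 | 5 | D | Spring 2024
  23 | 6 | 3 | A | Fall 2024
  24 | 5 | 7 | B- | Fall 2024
SELECT c.id, p.name AS course, c.grade FROM enrollments c JOIN courses p ON c.course_id = p.id

Execution result:
id | course | grade
1 | Calculus 201 | A
2 | Calculus 201 | F
3 | Physics 201 | B-
4 | Databases 301 | C
5 | Biology 201 | C-
6 | Calculus 201 | C
7 | Biology 201 | F
8 | Chemistry 101 | D
9 | Music 101 | B-
10 | Calculus 201 | A
11 | Chemistry 101 | A
12 | Art 101 | C-
13 | Biology 201 | A
14 | Calculus 201 | A
15 | Music 101 | C-
16 | Physics 201 | A
17 | Biology 201 | C+
18 | Math 101 | A
19 | Calculus 201 | C+
20 | Math 101 | C+
21 | Art 101 | B+
22 | Art 101 | D
23 | Calculus 201 | A
24 | Biology 201 | B-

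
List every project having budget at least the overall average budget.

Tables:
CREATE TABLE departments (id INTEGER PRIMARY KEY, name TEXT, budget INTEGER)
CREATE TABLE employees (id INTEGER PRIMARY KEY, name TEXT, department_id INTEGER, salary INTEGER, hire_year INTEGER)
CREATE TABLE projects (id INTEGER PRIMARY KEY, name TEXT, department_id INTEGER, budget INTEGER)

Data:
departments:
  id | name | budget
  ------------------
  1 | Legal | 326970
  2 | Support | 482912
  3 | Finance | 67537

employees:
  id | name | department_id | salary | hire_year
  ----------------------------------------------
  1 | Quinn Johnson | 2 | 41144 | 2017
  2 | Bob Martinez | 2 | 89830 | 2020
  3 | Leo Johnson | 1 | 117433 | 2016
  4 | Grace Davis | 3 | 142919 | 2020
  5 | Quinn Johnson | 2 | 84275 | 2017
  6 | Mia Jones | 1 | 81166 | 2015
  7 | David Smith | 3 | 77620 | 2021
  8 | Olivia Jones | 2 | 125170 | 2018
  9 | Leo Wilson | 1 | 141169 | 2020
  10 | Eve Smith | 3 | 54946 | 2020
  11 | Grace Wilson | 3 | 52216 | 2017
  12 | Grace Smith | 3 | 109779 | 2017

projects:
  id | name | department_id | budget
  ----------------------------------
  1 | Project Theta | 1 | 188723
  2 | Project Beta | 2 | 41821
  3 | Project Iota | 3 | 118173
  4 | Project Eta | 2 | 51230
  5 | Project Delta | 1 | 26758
SELECT name, budget FROM projects WHERE budget >= (SELECT AVG(budget) FROM projects)

Execution result:
name | budget
Project Theta | 188723
Project Iota | 118173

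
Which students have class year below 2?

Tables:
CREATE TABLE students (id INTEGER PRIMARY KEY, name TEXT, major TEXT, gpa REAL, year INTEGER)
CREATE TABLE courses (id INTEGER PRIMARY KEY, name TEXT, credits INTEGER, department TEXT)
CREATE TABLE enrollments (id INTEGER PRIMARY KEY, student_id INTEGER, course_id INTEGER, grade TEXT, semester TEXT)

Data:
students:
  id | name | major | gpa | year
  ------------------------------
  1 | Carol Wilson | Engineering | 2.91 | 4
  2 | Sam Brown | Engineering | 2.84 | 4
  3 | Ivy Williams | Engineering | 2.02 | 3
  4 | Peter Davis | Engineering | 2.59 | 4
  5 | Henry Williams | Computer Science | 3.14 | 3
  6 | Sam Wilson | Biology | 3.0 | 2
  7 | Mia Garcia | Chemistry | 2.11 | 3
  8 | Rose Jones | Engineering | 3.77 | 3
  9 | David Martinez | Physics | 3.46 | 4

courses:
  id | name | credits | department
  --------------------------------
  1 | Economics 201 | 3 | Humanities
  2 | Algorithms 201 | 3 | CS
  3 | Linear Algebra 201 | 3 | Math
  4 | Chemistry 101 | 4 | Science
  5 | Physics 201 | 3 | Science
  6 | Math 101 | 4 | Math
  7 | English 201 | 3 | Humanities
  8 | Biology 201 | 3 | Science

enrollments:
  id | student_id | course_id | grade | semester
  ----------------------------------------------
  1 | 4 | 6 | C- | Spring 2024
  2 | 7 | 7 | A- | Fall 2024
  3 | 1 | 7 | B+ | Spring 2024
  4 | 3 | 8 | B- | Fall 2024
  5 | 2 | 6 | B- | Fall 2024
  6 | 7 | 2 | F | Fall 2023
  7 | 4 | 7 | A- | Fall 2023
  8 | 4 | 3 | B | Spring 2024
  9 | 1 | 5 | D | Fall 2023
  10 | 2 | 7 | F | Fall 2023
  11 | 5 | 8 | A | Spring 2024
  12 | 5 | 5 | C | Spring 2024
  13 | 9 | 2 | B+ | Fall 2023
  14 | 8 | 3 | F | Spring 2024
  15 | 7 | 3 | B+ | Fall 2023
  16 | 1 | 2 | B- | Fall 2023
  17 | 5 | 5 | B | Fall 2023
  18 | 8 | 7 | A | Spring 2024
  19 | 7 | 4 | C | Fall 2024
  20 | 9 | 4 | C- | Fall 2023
SELECT name, year FROM students WHERE year < 2

Execution result:
(no rows)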